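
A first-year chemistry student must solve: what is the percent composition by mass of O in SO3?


M(SO3) = 1×32.07 + 3×16.0 = 80.07 g/mol
Mass of O = 3 × 16.0 = 48.00 g/mol
% O = 48.00/80.07 × 100 = 59.95%

59.95%


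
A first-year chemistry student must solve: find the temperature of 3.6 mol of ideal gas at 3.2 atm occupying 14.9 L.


PV = nRT  (R = 0.08206 L·atm/(mol·K))
T = PV/(nR) = 3.2×14.9/(3.6×0.08206)
= 47.68/0.295416
= 161.40 K

161.40 K


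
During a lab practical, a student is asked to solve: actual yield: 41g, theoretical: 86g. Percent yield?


% yield = actual/theoretical × 100
= 41/86 × 100
= 47.67%

47.67%


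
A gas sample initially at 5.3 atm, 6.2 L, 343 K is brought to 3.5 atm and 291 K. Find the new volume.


P1V1/T1 = P2V2/T2
V2 = P1V1T2/(T1P2)
= 5.3×6.2×291/(343×3.5)
= 7.965 L

7.965 L


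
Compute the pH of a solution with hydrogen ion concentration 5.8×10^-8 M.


pH = -log10([H+]) = -log10(5.8×10^-8)
= 8 - log10(5.8)
= 8 - 0.76
= 7.24

7.24


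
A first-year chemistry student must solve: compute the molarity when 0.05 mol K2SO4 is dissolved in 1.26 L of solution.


M = n/V = 0.05/1.26 = 0.040 mol/L

0.040 M


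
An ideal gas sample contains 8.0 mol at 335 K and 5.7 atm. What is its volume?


PV = nRT  (R = 0.08206 L·atm/(mol·K))
V = nRT/P = 8.0×0.08206×335/5.7
= 38.583 L

38.583 L


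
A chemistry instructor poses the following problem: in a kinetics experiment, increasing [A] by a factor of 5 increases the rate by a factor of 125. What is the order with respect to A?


rate ∝ [A]^n
5^n = 125 → n = 3
Order in A: 3

3


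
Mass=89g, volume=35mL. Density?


ρ = mass/volume
= 89/35
= 2.543 g/mL

2.543 g/mL


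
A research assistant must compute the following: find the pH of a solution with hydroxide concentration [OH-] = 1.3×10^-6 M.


pOH = -log10([OH-]) = -log10(1.3×10^-6)
= 6 - log10(1.3) = 5.89
pH = 14 - pOH = 14 - 5.89 = 8.11

8.11


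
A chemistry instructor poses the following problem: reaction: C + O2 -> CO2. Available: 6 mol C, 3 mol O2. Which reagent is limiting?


Mole ratio available / coefficient:
  C: 6/1 = 6.000
  O2: 3/1 = 3.000
Smaller ratio is limiting.

O2


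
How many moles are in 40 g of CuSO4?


M(CuSO4) = 159.62 g/mol
n = mass/M = 40/159.62 = 0.2506 mol

0.2506 mol


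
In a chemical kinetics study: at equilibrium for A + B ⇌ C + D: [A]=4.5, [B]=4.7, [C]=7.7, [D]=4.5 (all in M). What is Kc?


Kc = [C][D]/([A][B])
= (7.7^1 × 4.5^1)/(4.5^1 × 4.7^1)
= 34.65/21.15
= 1.638

1.638


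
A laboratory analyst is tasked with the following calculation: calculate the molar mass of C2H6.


M(C2H6) = 2×12.01 + 6×1.008
= 24.02 + 6.05
= 30.07 g/mol

30.07 g/mol


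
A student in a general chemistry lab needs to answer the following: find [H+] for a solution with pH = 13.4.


[H+] = 10^(-pH) = 10^(-13.4)
= 3.98×10^-14 M

3.98×10^-14 M


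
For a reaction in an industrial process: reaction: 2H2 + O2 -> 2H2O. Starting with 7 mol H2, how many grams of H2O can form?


Mole ratio H2O:H2 = 2:2
n(H2O) = 7 × 2/2 = 7.000 mol
mass = 7.000 × 18.02 = 126.14 g

126.14 g


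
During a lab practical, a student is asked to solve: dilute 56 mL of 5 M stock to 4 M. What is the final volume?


C1V1 = C2V2
5 × 56 = 4 × V2
V2 = 280/4 = 70.0 mL

70.0 mL


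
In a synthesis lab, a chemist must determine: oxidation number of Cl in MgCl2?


halide: -1
Oxidation number: -1

-1


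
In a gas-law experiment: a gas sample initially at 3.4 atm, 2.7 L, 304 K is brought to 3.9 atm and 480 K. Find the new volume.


P1V1/T1 = P2V2/T2
V2 = P1V1T2/(T1P2)
= 3.4×2.7×480/(304×3.9)
= 3.717 L

3.717 L


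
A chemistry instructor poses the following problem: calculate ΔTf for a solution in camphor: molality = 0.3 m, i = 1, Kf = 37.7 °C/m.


ΔTf = Kf × m × i
= 37.7 × 0.3 × 1
= 11.31 °C

11.31 °C


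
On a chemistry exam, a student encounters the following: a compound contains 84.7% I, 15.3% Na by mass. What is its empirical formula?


Assume 100 g sample. Moles of each element:
  I: 84.7/126.9 = 0.667 mol
  Na: 15.3/22.99 = 0.666 mol
Divide by smallest (0.666):
  I: 0.667/0.666 = 1.0
  Na: 0.666/0.666 = 1.0
Empirical formula: NaI

NaI


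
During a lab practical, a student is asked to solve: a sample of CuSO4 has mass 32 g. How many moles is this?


M(CuSO4) = 159.62 g/mol
n = mass/M = 32/159.62 = 0.2005 mol

0.2005 mol


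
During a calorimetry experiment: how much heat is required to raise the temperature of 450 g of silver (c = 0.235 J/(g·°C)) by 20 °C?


q = mcΔT = 450 × 0.235 × 20
= 2115.00 J

2115.00 J


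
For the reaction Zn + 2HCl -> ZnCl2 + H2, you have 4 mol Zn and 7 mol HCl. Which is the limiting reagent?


Mole ratio available / coefficient:
  Zn: 4/1 = 4.000
  HCl: 7/2 = 3.500
Smaller ratio is limiting.

HCl


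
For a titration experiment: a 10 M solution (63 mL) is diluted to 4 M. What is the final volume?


C1V1 = C2V2
10 × 63 = 4 × V2
V2 = 630/4 = 157.5 mL

157.5 mL


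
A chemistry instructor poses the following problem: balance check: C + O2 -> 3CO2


Equation: C + O2 -> 3CO2
Check atoms: C: 1≠3, O: 2≠6
Not balanced

No, not balanced


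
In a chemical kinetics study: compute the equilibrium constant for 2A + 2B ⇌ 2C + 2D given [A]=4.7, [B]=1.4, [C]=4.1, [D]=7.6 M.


Kc = [C]^2[D]^2/([A]^2[B]^2)
= (4.1^2 × 7.6^2)/(4.7^2 × 1.4^2)
= 970.9456/43.2964
= 22.43

22.43


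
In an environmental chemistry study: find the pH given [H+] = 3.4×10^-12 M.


pH = -log10([H+]) = -log10(3.4×10^-12)
= 12 - log10(3.4)
= 12 - 0.53
= 11.47

11.47


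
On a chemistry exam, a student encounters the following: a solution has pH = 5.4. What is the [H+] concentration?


[H+] = 10^(-pH) = 10^(-5.4)
= 3.98×10^-6 M

3.98×10^-6 M


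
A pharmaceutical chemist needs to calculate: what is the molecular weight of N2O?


M(N2O) = 2×14.01 + 1×16.0
= 28.02 + 16.0
= 44.02 g/mol

44.02 g/mol


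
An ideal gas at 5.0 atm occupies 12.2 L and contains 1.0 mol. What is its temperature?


PV = nRT  (R = 0.08206 L·atm/(mol·K))
T = PV/(nR) = 5.0×12.2/(1.0×0.08206)
= 61.00/0.082060
= 743.36 K

743.36 K


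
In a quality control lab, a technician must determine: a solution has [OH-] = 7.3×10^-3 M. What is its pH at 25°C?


pOH = -log10([OH-]) = -log10(7.3×10^-3)
= 3 - log10(7.3) = 2.14
pH = 14 - pOH = 14 - 2.14 = 11.86

11.86


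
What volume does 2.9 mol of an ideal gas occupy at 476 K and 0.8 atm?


PV = nRT  (R = 0.08206 L·atm/(mol·K))
V = nRT/P = 2.9×0.08206×476/0.8
= 141.595 L

141.595 L


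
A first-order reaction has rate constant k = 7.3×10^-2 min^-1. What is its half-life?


t½ = ln2/k = 0.693147/(7.3×10^-2 min^-1)
= 9.495 min

9.495 min


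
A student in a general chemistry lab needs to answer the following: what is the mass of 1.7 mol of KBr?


M(KBr) = 119.0 g/mol
mass = n × M = 1.7 × 119.0 = 202.30 g

202.30 g


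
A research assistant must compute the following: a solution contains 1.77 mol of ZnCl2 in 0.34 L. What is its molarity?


M = n/V = 1.77/0.34 = 5.206 mol/L

5.206 M


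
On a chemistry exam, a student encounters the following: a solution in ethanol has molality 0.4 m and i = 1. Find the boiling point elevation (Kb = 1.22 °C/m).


ΔTb = Kb × m × i
= 1.22 × 0.4 × 1
= 0.488 °C

0.488 °C


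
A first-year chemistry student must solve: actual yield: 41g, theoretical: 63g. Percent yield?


% yield = actual/theoretical × 100
= 41/63 × 100
= 65.08%

65.08%


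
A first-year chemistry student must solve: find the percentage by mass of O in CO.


M(CO) = 1×12.01 + 1×16.0 = 28.01 g/mol
Mass of O = 1 × 16.0 = 16.00 g/mol
% O = 16.00/28.01 × 100 = 57.12%

57.12%


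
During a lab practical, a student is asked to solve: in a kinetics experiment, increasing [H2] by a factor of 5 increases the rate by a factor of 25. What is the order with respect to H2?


rate ∝ [H2]^n
5^n = 25 → n = 2
Order in H2: 2

2


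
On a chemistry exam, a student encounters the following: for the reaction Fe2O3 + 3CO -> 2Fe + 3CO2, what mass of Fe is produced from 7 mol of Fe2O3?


Mole ratio Fe:Fe2O3 = 2:1
n(Fe) = 7 × 2/1 = 14.000 mol
mass = 14.000 × 55.85 = 781.9 g

781.9 g


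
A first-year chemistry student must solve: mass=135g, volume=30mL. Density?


ρ = mass/volume
= 135/30
= 4.5 g/mL

4.5 g/mL


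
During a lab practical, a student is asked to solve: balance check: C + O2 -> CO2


Equation: C + O2 -> CO2
Check atoms: C: 1=1, O: 2=2
Balanced

Yes, balanced


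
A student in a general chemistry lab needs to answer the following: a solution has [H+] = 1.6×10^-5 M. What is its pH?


pH = -log10([H+]) = -log10(1.6×10^-5)
= 5 - log10(1.6)
= 5 - 0.2
= 4.8

4.8


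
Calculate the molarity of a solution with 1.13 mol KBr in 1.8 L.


M = n/V = 1.13/1.8 = 0.628 mol/L

0.628 M


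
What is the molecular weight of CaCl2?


M(CaCl2) = 1×40.08 + 2×35.45
= 40.08 + 70.9
= 110.98 g/mol

110.98 g/mol


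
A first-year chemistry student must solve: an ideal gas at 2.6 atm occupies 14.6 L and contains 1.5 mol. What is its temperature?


PV = nRT  (R = 0.08206 L·atm/(mol·K))
T = PV/(nR) = 2.6×14.6/(1.5×0.08206)
= 37.96/0.123090
= 308.39 K

308.39 K


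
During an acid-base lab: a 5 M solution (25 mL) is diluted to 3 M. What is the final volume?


C1V1 = C2V2
5 × 25 = 3 × V2
V2 = 125/3 = 41.67 mL

41.67 mL


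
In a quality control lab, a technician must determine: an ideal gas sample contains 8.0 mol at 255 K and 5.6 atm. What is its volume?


PV = nRT  (R = 0.08206 L·atm/(mol·K))
V = nRT/P = 8.0×0.08206×255/5.6
= 29.893 L

29.893 L


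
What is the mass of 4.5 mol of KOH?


M(KOH) = 56.11 g/mol
mass = n × M = 4.5 × 56.11 = 252.50 g

252.50 g


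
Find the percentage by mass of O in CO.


M(CO) = 1×12.01 + 1×16.0 = 28.01 g/mol
Mass of O = 1 × 16.0 = 16.00 g/mol
% O = 16.00/28.01 × 100 = 57.12%

57.12%


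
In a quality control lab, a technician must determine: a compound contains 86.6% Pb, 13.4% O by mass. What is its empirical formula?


Assume 100 g sample. Moles of each element:
  Pb: 86.6/207.2 = 0.418 mol
  O: 13.4/16.0 = 0.838 mol
Divide by smallest (0.418):
  Pb: 0.418/0.418 = 1.0
  O: 0.838/0.418 = 2.0
Empirical formula: PbO2

PbO2


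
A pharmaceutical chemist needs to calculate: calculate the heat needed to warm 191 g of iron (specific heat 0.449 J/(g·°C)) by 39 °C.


q = mcΔT = 191 × 0.449 × 39
= 3344.60 J

3344.60 J


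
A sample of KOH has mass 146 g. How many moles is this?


M(KOH) = 56.11 g/mol
n = mass/M = 146/56.11 = 2.602 mol

2.602 mol


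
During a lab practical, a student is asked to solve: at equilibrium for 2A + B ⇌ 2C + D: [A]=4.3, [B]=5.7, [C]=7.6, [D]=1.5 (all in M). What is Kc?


Kc = [C]^2[D]/([A]^2[B])
= (7.6^2 × 1.5^1)/(4.3^2 × 5.7^1)
= 86.64/105.393
= 0.8221

0.8221


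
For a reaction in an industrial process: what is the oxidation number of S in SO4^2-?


x + 4(-2) = -2, so x = +6
Oxidation number: +6

+6


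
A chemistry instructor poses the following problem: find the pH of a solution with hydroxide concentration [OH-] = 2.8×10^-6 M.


pOH = -log10([OH-]) = -log10(2.8×10^-6)
= 6 - log10(2.8) = 5.55
pH = 14 - pOH = 14 - 5.55 = 8.45

8.45


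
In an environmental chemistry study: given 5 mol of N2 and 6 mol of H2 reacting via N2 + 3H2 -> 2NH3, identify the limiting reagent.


Mole ratio available / coefficient:
  N2: 5/1 = 5.000
  H2: 6/3 = 2.000
Smaller ratio is limiting.

H2


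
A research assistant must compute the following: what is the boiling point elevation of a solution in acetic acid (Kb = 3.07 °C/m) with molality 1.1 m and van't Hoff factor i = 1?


ΔTb = Kb × m × i
= 3.07 × 1.1 × 1
= 3.377 °C

3.377 °C


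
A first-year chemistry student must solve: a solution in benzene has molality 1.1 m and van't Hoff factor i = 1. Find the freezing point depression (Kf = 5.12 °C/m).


ΔTf = Kf × m × i
= 5.12 × 1.1 × 1
= 5.632 °C

5.632 °C


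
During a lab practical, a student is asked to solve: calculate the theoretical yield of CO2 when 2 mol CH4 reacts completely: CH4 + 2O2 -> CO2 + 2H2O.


Mole ratio CO2:CH4 = 1:1
n(CO2) = 2 × 1/1 = 2.000 mol
mass = 2.000 × 44.01 = 88.02 g

88.02 g


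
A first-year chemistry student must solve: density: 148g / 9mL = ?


ρ = mass/volume
= 148/9
= 16.444 g/mL

16.444 g/mL


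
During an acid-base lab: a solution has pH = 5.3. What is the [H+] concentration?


[H+] = 10^(-pH) = 10^(-5.3)
= 5.01×10^-6 M

5.01×10^-6 M


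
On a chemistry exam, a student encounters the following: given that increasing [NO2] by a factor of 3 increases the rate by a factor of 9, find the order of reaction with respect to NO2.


rate ∝ [NO2]^n
3^n = 9 → n = 2
Order in NO2: 2

2


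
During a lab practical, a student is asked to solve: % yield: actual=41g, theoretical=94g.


% yield = actual/theoretical × 100
= 41/94 × 100
= 43.62%

43.62%


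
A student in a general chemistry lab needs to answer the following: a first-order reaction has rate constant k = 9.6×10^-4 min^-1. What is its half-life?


t½ = ln2/k = 0.693147/(9.6×10^-4 min^-1)
= 722.0 min

722.0 min


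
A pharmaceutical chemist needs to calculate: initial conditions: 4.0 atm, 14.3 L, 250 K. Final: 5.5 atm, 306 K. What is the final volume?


P1V1/T1 = P2V2/T2
V2 = P1V1T2/(T1P2)
= 4.0×14.3×306/(250×5.5)
= 12.73 L

12.73 L


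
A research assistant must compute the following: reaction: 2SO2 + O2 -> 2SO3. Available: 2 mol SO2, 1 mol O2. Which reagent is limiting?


Mole ratio available / coefficient:
  SO2: 2/2 = 1.000
  O2: 1/1 = 1.000
Smaller ratio is limiting.

neither (stoichiometric); SO2 and O2 are fully consumed


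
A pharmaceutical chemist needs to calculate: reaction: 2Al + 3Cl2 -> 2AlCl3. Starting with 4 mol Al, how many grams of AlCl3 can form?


Mole ratio AlCl3:Al = 2:2
n(AlCl3) = 4 × 2/2 = 4.000 mol
mass = 4.000 × 133.33 = 533.32 g

533.32 g


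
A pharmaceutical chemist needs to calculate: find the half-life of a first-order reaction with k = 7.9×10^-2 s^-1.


t½ = ln2/k = 0.693147/(7.9×10^-2 s^-1)
= 8.774 s

8.774 s


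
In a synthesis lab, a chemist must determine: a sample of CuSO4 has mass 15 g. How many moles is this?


M(CuSO4) = 159.62 g/mol
n = mass/M = 15/159.62 = 0.094 mol

0.094 mol


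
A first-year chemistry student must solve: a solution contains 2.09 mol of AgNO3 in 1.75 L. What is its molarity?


M = n/V = 2.09/1.75 = 1.194 mol/L

1.194 M


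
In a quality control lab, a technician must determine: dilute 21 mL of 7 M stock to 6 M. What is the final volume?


C1V1 = C2V2
7 × 21 = 6 × V2
V2 = 147/6 = 24.5 mL

24.5 mL


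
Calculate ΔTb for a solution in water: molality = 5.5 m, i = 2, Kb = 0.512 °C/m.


ΔTb = Kb × m × i
= 0.512 × 5.5 × 2
= 5.632 °C

5.632 °C


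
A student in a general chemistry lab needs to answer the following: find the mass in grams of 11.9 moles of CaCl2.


M(CaCl2) = 110.98 g/mol
mass = n × M = 11.9 × 110.98 = 1320.66 g

1320.66 g


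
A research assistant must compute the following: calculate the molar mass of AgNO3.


M(AgNO3) = 1×107.87 + 1×14.01 + 3×16.0
= 107.87 + 14.01 + 48.0
= 169.88 g/mol

169.88 g/mol


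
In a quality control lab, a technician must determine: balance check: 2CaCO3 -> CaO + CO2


Equation: 2CaCO3 -> CaO + CO2
Check atoms: C: 2≠1, Ca: 2≠1, O: 6≠3
Not balanced

No, not balanced


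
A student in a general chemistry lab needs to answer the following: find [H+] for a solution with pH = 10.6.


[H+] = 10^(-pH) = 10^(-10.6)
= 2.51×10^-11 M

2.51×10^-11 M


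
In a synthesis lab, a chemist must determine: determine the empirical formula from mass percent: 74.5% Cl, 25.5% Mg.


Assume 100 g sample. Moles of each element:
  Cl: 74.5/35.45 = 2.102 mol
  Mg: 25.5/24.31 = 1.049 mol
Divide by smallest (1.049):
  Cl: 2.102/1.049 = 2.0
  Mg: 1.049/1.049 = 1.0
Empirical formula: MgCl2

MgCl2


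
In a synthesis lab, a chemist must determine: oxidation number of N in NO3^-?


x + 3(-2) = -1, so x = +5
Oxidation number: +5

+5


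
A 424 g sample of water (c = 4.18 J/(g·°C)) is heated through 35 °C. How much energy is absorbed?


q = mcΔT = 424 × 4.18 × 35
= 62031.20 J

62031.20 J


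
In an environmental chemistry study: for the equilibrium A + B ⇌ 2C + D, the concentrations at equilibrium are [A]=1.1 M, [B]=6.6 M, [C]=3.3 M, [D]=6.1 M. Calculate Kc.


Kc = [C]^2[D]/([A][B])
= (3.3^2 × 6.1^1)/(1.1^1 × 6.6^1)
= 66.429/7.26
= 9.150

9.150


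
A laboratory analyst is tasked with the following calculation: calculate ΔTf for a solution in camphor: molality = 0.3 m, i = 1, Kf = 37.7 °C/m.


ΔTf = Kf × m × i
= 37.7 × 0.3 × 1
= 11.31 °C

11.31 °C


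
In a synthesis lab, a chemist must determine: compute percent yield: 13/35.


% yield = actual/theoretical × 100
= 13/35 × 100
= 37.14%

37.14%


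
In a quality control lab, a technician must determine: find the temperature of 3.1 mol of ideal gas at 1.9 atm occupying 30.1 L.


PV = nRT  (R = 0.08206 L·atm/(mol·K))
T = PV/(nR) = 1.9×30.1/(3.1×0.08206)
= 57.19/0.254386
= 224.82 K

224.82 K


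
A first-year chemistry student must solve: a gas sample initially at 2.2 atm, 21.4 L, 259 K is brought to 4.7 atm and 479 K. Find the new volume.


P1V1/T1 = P2V2/T2
V2 = P1V1T2/(T1P2)
= 2.2×21.4×479/(259×4.7)
= 18.526 L

18.526 L


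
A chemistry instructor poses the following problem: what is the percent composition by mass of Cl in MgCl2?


M(MgCl2) = 1×24.31 + 2×35.45 = 95.21 g/mol
Mass of Cl = 2 × 35.45 = 70.90 g/mol
% Cl = 70.90/95.21 × 100 = 74.47%

74.47%


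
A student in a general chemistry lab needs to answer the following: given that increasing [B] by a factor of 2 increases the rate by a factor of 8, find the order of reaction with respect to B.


rate ∝ [B]^n
2^n = 8 → n = 3
Order in B: 3

3


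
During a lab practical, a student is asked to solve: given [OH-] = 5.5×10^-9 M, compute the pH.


pOH = -log10([OH-]) = -log10(5.5×10^-9)
= 9 - log10(5.5) = 8.26
pH = 14 - pOH = 14 - 8.26 = 5.74

5.74


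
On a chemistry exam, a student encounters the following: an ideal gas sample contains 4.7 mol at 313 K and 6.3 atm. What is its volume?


PV = nRT  (R = 0.08206 L·atm/(mol·K))
V = nRT/P = 4.7×0.08206×313/6.3
= 19.162 L

19.162 L


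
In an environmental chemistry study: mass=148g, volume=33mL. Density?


ρ = mass/volume
= 148/33
= 4.485 g/mL

4.485 g/mL


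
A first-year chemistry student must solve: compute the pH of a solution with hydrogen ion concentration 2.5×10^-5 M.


pH = -log10([H+]) = -log10(2.5×10^-5)
= 5 - log10(2.5)
= 5 - 0.4
= 4.6

4.6


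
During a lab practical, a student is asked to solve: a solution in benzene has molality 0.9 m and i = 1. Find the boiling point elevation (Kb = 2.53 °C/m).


ΔTb = Kb × m × i
= 2.53 × 0.9 × 1
= 2.277 °C

2.277 °C


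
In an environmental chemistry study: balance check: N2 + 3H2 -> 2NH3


Equation: N2 + 3H2 -> 2NH3
Check atoms: H: 6=6, N: 2=2
Balanced

Yes, balanced


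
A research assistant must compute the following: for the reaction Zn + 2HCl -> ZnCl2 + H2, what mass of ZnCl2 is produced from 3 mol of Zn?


Mole ratio ZnCl2:Zn = 1:1
n(ZnCl2) = 3 × 1/1 = 3.000 mol
mass = 3.000 × 136.28 = 408.84 g

408.84 g


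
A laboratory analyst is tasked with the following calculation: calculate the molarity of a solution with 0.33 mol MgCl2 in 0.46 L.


M = n/V = 0.33/0.46 = 0.717 mol/L

0.717 M


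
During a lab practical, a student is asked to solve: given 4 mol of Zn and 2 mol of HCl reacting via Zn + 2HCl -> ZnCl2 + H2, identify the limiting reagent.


Mole ratio available / coefficient:
  Zn: 4/1 = 4.000
  HCl: 2/2 = 1.000
Smaller ratio is limiting.

HCl


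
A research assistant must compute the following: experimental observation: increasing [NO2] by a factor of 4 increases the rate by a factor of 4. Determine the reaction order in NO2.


rate ∝ [NO2]^n
4^n = 4 → n = 1
Order in NO2: 1

1


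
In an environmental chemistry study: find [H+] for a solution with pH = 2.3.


[H+] = 10^(-pH) = 10^(-2.3)
= 5.01×10^-3 M

5.01×10^-3 M


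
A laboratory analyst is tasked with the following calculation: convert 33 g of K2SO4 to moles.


M(K2SO4) = 174.27 g/mol
n = mass/M = 33/174.27 = 0.1894 mol

0.1894 mol


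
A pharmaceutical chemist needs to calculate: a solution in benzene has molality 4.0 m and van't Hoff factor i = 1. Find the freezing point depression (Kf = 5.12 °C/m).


ΔTf = Kf × m × i
= 5.12 × 4.0 × 1
= 20.48 °C

20.48 °C


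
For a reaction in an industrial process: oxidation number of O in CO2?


O is usually -2
Oxidation number: -2

-2


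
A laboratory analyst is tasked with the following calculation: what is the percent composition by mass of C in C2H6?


M(C2H6) = 2×12.01 + 6×1.008 = 30.068 g/mol
Mass of C = 2 × 12.01 = 24.02 g/mol
% C = 24.02/30.068 × 100 = 79.89%

79.89%


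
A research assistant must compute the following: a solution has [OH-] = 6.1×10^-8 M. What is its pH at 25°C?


pOH = -log10([OH-]) = -log10(6.1×10^-8)
= 8 - log10(6.1) = 7.21
pH = 14 - pOH = 14 - 7.21 = 6.79

6.79


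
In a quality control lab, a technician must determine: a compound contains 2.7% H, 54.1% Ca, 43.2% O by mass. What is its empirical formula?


Assume 100 g sample. Moles of each element:
  H: 2.7/1.008 = 2.679 mol
  Ca: 54.1/40.08 = 1.35 mol
  O: 43.2/16.0 = 2.7 mol
Divide by smallest (1.35):
  H: 2.679/1.35 = 1.98
  Ca: 1.35/1.35 = 1.0
  O: 2.7/1.35 = 2.0
Empirical formula: CaO2H2

CaO2H2


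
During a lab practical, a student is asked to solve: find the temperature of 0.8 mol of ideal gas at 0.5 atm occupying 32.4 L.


PV = nRT  (R = 0.08206 L·atm/(mol·K))
T = PV/(nR) = 0.5×32.4/(0.8×0.08206)
= 16.20/0.065648
= 246.77 K

246.77 K


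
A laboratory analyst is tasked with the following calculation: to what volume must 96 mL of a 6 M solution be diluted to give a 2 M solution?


C1V1 = C2V2
6 × 96 = 2 × V2
V2 = 576/2 = 288.0 mL

288.0 mL


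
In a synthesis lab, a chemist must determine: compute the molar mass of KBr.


M(KBr) = 1×39.1 + 1×79.9
= 39.1 + 79.9
= 119.0 g/mol

119.0 g/mol


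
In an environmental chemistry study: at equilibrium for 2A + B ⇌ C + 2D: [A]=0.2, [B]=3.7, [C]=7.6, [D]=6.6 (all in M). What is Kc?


Kc = [C][D]^2/([A]^2[B])
= (7.6^1 × 6.6^2)/(0.2^2 × 3.7^1)
= 331.056/0.148
= 2237

2237


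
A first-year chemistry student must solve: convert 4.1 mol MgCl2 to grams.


M(MgCl2) = 95.21 g/mol
mass = n × M = 4.1 × 95.21 = 390.36 g

390.36 g


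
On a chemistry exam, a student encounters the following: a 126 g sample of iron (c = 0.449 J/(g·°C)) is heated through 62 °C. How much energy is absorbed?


q = mcΔT = 126 × 0.449 × 62
= 3507.59 J

3507.59 J


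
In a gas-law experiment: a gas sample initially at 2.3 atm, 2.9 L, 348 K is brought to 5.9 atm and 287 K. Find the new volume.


P1V1/T1 = P2V2/T2
V2 = P1V1T2/(T1P2)
= 2.3×2.9×287/(348×5.9)
= 0.932 L

0.932 L


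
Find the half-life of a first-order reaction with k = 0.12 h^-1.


t½ = ln2/k = 0.693147/(0.12 h^-1)
= 5.776 h

5.776 h


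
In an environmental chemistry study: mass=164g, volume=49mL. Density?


ρ = mass/volume
= 164/49
= 3.347 g/mL

3.347 g/mL


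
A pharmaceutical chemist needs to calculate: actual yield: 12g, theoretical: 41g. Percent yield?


% yield = actual/theoretical × 100
= 12/41 × 100
= 29.27%

29.27%


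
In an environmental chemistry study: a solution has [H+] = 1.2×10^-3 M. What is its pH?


pH = -log10([H+]) = -log10(1.2×10^-3)
= 3 - log10(1.2)
= 3 - 0.08
= 2.92

2.92


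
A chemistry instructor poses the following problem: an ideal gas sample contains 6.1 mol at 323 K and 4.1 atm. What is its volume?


PV = nRT  (R = 0.08206 L·atm/(mol·K))
V = nRT/P = 6.1×0.08206×323/4.1
= 39.435 L

39.435 L


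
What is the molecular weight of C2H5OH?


M(C2H5OH) = 2×12.01 + 6×1.008 + 1×16.0
= 24.02 + 6.05 + 16.0
= 46.07 g/mol

46.07 g/mol


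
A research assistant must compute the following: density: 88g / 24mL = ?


ρ = mass/volume
= 88/24
= 3.667 g/mL

3.667 g/mL


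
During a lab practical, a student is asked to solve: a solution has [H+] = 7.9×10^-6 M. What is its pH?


pH = -log10([H+]) = -log10(7.9×10^-6)
= 6 - log10(7.9)
= 6 - 0.9
= 5.1

5.1


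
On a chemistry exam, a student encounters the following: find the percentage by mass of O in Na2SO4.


M(Na2SO4) = 2×22.99 + 1×32.07 + 4×16.0 = 142.05 g/mol
Mass of O = 4 × 16.0 = 64.00 g/mol
% O = 64.00/142.05 × 100 = 45.05%

45.05%


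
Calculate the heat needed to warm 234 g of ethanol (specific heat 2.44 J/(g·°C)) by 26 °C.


q = mcΔT = 234 × 2.44 × 26
= 14844.96 J

14844.96 J


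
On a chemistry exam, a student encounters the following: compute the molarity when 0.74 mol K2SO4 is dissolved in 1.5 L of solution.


M = n/V = 0.74/1.5 = 0.493 mol/L

0.493 M


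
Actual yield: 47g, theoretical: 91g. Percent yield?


% yield = actual/theoretical × 100
= 47/91 × 100
= 51.65%

51.65%


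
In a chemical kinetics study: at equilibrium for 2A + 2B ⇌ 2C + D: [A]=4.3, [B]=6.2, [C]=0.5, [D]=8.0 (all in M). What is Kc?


Kc = [C]^2[D]/([A]^2[B]^2)
= (0.5^2 × 8.0^1)/(4.3^2 × 6.2^2)
= 2/710.7556
= 0.002814

0.002814


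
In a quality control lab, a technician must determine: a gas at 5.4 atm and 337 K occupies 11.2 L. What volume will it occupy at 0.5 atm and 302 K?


P1V1/T1 = P2V2/T2
V2 = P1V1T2/(T1P2)
= 5.4×11.2×302/(337×0.5)
= 108.397 L

108.397 L


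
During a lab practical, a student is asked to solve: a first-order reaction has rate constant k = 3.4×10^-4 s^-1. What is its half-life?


t½ = ln2/k = 0.693147/(3.4×10^-4 s^-1)
= 2039 s

2039 s


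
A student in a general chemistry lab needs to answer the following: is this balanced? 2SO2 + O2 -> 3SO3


Equation: 2SO2 + O2 -> 3SO3
Check atoms: O: 6≠9, S: 2≠3
Not balanced

No, not balanced


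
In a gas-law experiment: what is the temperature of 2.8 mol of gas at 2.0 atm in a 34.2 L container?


PV = nRT  (R = 0.08206 L·atm/(mol·K))
T = PV/(nR) = 2.0×34.2/(2.8×0.08206)
= 68.40/0.229768
= 297.69 K

297.69 K


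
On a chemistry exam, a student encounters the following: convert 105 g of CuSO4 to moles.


M(CuSO4) = 159.62 g/mol
n = mass/M = 105/159.62 = 0.6578 mol

0.6578 mol


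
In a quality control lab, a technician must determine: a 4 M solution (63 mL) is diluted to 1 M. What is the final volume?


C1V1 = C2V2
4 × 63 = 1 × V2
V2 = 252/1 = 252.0 mL

252.0 mL


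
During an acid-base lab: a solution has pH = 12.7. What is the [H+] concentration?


[H+] = 10^(-pH) = 10^(-12.7)
= 2.0×10^-13 M

2.0×10^-13 M


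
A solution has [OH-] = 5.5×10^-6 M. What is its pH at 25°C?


pOH = -log10([OH-]) = -log10(5.5×10^-6)
= 6 - log10(5.5) = 5.26
pH = 14 - pOH = 14 - 5.26 = 8.74

8.74


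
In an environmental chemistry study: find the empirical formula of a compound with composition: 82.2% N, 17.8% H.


Assume 100 g sample. Moles of each element:
  N: 82.2/14.01 = 5.867 mol
  H: 17.8/1.008 = 17.659 mol
Divide by smallest (5.867):
  N: 5.867/5.867 = 1.0
  H: 17.659/5.867 = 3.01
Empirical formula: NH3

NH3


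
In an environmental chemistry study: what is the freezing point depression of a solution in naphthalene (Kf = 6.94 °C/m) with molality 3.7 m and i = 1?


ΔTf = Kf × m × i
= 6.94 × 3.7 × 1
= 25.678 °C

25.678 °C


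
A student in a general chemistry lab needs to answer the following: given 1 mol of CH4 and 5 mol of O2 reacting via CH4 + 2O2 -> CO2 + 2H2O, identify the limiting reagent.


Mole ratio available / coefficient:
  CH4: 1/1 = 1.000
  O2: 5/2 = 2.500
Smaller ratio is limiting.

CH4


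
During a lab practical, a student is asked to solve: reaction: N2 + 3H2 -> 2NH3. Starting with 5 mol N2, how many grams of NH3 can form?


Mole ratio NH3:N2 = 2:1
n(NH3) = 5 × 2/1 = 10.000 mol
mass = 10.000 × 17.03 = 170.3 g

170.3 g


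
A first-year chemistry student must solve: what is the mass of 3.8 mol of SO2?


M(SO2) = 64.07 g/mol
mass = n × M = 3.8 × 64.07 = 243.47 g

243.47 g


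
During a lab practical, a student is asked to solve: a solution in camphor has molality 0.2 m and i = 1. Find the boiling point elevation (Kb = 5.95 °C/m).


ΔTb = Kb × m × i
= 5.95 × 0.2 × 1
= 1.19 °C

1.19 °C


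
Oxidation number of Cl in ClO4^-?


x + 4(-2) = -1, so x = +7
Oxidation number: +7

+7


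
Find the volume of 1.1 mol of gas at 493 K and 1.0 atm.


PV = nRT  (R = 0.08206 L·atm/(mol·K))
V = nRT/P = 1.1×0.08206×493/1.0
= 44.501 L

44.501 L


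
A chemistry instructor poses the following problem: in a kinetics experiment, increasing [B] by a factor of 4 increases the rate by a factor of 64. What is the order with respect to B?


rate ∝ [B]^n
4^n = 64 → n = 3
Order in B: 3

3


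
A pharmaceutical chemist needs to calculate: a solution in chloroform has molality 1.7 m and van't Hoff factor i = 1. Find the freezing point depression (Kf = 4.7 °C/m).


ΔTf = Kf × m × i
= 4.7 × 1.7 × 1
= 7.99 °C

7.99 °C


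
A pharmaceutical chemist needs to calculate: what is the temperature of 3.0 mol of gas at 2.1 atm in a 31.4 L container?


PV = nRT  (R = 0.08206 L·atm/(mol·K))
T = PV/(nR) = 2.1×31.4/(3.0×0.08206)
= 65.94/0.246180
= 267.85 K

267.85 K


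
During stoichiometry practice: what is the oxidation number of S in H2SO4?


2(+1) + x + 4(-2) = 0, so x = +6
Oxidation number: +6

+6


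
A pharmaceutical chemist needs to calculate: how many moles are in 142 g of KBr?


M(KBr) = 119.0 g/mol
n = mass/M = 142/119.0 = 1.1933 mol

1.1933 mol


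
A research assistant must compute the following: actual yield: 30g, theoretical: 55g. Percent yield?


% yield = actual/theoretical × 100
= 30/55 × 100
= 54.55%

54.55%


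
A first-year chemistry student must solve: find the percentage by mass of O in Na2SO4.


M(Na2SO4) = 2×22.99 + 1×32.07 + 4×16.0 = 142.05 g/mol
Mass of O = 4 × 16.0 = 64.00 g/mol
% O = 64.00/142.05 × 100 = 45.05%

45.05%


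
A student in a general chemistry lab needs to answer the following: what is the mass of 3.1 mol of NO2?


M(NO2) = 46.01 g/mol
mass = n × M = 3.1 × 46.01 = 142.63 g

142.63 g


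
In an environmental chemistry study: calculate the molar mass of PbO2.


M(PbO2) = 1×207.2 + 2×16.0
= 207.2 + 32.0
= 239.2 g/mol

239.2 g/mol


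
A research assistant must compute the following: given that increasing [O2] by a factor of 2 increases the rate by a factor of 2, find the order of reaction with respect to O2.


rate ∝ [O2]^n
2^n = 2 → n = 1
Order in O2: 1

1


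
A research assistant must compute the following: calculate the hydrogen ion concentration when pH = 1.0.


[H+] = 10^(-pH) = 10^(-1.0)
= 1.0×10^-1 M

1.0×10^-1 M


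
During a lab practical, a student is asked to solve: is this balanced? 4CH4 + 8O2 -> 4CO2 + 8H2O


Equation: 4CH4 + 8O2 -> 4CO2 + 8H2O
Check atoms: C: 4=4, H: 16=16, O: 16=16
Balanced

Yes, balanced


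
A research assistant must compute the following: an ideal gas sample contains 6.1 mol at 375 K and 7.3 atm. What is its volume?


PV = nRT  (R = 0.08206 L·atm/(mol·K))
V = nRT/P = 6.1×0.08206×375/7.3
= 25.714 L

25.714 L


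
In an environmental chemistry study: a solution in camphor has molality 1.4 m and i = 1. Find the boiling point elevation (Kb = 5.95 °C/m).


ΔTb = Kb × m × i
= 5.95 × 1.4 × 1
= 8.33 °C

8.33 °C


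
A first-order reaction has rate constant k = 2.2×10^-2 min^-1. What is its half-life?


t½ = ln2/k = 0.693147/(2.2×10^-2 min^-1)
= 31.51 min

31.51 min


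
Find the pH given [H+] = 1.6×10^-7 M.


pH = -log10([H+]) = -log10(1.6×10^-7)
= 7 - log10(1.6)
= 7 - 0.2
= 6.8

6.8


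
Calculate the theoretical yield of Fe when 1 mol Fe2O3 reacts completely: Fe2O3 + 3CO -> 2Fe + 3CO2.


Mole ratio Fe:Fe2O3 = 2:1
n(Fe) = 1 × 2/1 = 2.000 mol
mass = 2.000 × 55.85 = 111.7 g

111.7 g


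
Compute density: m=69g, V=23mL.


ρ = mass/volume
= 69/23
= 3.0 g/mL

3.0 g/mL


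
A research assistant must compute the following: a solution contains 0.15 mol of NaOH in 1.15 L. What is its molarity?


M = n/V = 0.15/1.15 = 0.130 mol/L

0.130 M


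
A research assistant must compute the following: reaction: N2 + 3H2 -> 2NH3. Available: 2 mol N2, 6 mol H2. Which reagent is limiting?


Mole ratio available / coefficient:
  N2: 2/1 = 2.000
  H2: 6/3 = 2.000
Smaller ratio is limiting.

neither (stoichiometric); N2 and H2 are fully consumed


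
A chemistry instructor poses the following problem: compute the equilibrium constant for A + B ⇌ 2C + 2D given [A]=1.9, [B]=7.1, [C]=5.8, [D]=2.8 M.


Kc = [C]^2[D]^2/([A][B])
= (5.8^2 × 2.8^2)/(1.9^1 × 7.1^1)
= 263.7376/13.49
= 19.55

19.55


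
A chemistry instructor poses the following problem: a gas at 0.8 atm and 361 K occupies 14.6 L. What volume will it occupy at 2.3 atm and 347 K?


P1V1/T1 = P2V2/T2
V2 = P1V1T2/(T1P2)
= 0.8×14.6×347/(361×2.3)
= 4.881 L

4.881 L


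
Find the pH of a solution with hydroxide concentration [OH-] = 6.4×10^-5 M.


pOH = -log10([OH-]) = -log10(6.4×10^-5)
= 5 - log10(6.4) = 4.19
pH = 14 - pOH = 14 - 4.19 = 9.81

9.81


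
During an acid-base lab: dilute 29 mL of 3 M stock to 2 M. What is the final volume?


C1V1 = C2V2
3 × 29 = 2 × V2
V2 = 87/2 = 43.5 mL

43.5 mL


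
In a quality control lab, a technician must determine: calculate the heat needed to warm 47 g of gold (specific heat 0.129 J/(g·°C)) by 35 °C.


q = mcΔT = 47 × 0.129 × 35
= 212.21 J

212.21 J


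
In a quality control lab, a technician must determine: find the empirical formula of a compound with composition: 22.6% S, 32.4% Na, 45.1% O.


Assume 100 g sample. Moles of each element:
  S: 22.6/32.07 = 0.705 mol
  Na: 32.4/22.99 = 1.409 mol
  O: 45.1/16.0 = 2.819 mol
Divide by smallest (0.705):
  S: 0.705/0.705 = 1.0
  Na: 1.409/0.705 = 2.0
  O: 2.819/0.705 = 4.0
Empirical formula: Na2SO4

Na2SO4


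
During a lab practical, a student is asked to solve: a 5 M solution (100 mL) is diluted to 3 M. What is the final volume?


C1V1 = C2V2
5 × 100 = 3 × V2
V2 = 500/3 = 166.67 mL

166.67 mL


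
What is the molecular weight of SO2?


M(SO2) = 1×32.07 + 2×16.0
= 32.07 + 32.0
= 64.07 g/mol

64.07 g/mol


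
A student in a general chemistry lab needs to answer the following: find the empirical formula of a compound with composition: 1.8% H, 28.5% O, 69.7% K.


Assume 100 g sample. Moles of each element:
  H: 1.8/1.008 = 1.786 mol
  O: 28.5/16.0 = 1.781 mol
  K: 69.7/39.1 = 1.783 mol
Divide by smallest (1.781):
  H: 1.786/1.781 = 1.0
  O: 1.781/1.781 = 1.0
  K: 1.783/1.781 = 1.0
Empirical formula: KOH

KOH


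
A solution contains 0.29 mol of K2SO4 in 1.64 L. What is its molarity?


M = n/V = 0.29/1.64 = 0.177 mol/L

0.177 M


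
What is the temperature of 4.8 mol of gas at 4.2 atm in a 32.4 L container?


PV = nRT  (R = 0.08206 L·atm/(mol·K))
T = PV/(nR) = 4.2×32.4/(4.8×0.08206)
= 136.08/0.393888
= 345.48 K

345.48 K


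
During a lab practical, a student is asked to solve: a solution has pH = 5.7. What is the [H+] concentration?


[H+] = 10^(-pH) = 10^(-5.7)
= 2.0×10^-6 M

2.0×10^-6 M


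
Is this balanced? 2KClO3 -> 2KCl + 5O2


Equation: 2KClO3 -> 2KCl + 5O2
Check atoms: Cl: 2=2, K: 2=2, O: 6≠10
Not balanced

No, not balanced


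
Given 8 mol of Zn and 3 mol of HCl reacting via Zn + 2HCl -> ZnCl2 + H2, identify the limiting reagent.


Mole ratio available / coefficient:
  Zn: 8/1 = 8.000
  HCl: 3/2 = 1.500
Smaller ratio is limiting.

HCl


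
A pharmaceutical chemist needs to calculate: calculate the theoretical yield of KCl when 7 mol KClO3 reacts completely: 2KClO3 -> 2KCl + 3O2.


Mole ratio KCl:KClO3 = 2:2
n(KCl) = 7 × 2/2 = 7.000 mol
mass = 7.000 × 74.55 = 521.85 g

521.85 g


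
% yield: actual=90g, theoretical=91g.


% yield = actual/theoretical × 100
= 90/91 × 100
= 98.9%

98.9%


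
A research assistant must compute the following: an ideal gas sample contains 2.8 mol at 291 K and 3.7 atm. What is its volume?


PV = nRT  (R = 0.08206 L·atm/(mol·K))
V = nRT/P = 2.8×0.08206×291/3.7
= 18.071 L

18.071 L


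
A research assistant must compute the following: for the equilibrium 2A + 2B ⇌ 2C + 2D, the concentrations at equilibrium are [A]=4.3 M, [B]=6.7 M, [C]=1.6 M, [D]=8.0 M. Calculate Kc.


Kc = [C]^2[D]^2/([A]^2[B]^2)
= (1.6^2 × 8.0^2)/(4.3^2 × 6.7^2)
= 163.84/830.0161
= 0.1974

0.1974


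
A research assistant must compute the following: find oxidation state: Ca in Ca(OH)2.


Group 2 metal: +2
Oxidation number: +2

+2


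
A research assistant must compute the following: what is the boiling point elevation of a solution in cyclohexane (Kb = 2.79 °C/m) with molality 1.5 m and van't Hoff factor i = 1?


ΔTb = Kb × m × i
= 2.79 × 1.5 × 1
= 4.185 °C

4.185 °C


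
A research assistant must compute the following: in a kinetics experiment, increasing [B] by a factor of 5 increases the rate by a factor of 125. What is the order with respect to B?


rate ∝ [B]^n
5^n = 125 → n = 3
Order in B: 3

3


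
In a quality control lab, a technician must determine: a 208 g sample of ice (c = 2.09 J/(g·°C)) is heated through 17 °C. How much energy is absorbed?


q = mcΔT = 208 × 2.09 × 17
= 7390.24 J

7390.24 J


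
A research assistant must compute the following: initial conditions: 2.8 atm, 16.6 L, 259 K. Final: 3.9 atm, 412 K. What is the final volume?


P1V1/T1 = P2V2/T2
V2 = P1V1T2/(T1P2)
= 2.8×16.6×412/(259×3.9)
= 18.958 L

18.958 L


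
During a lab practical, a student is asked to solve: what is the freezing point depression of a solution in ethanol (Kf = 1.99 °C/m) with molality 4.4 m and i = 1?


ΔTf = Kf × m × i
= 1.99 × 4.4 × 1
= 8.756 °C

8.756 °C


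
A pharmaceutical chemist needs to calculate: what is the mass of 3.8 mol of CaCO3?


M(CaCO3) = 100.09 g/mol
mass = n × M = 3.8 × 100.09 = 380.34 g

380.34 g


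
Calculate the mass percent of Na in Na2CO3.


M(Na2CO3) = 2×22.99 + 1×12.01 + 3×16.0 = 105.99 g/mol
Mass of Na = 2 × 22.99 = 45.98 g/mol
% Na = 45.98/105.99 × 100 = 43.38%

43.38%


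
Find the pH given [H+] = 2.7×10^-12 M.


pH = -log10([H+]) = -log10(2.7×10^-12)
= 12 - log10(2.7)
= 12 - 0.43
= 11.57

11.57


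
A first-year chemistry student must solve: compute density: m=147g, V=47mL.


ρ = mass/volume
= 147/47
= 3.128 g/mL

3.128 g/mL


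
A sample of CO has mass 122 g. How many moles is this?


M(CO) = 28.01 g/mol
n = mass/M = 122/28.01 = 4.3556 mol

4.3556 mol


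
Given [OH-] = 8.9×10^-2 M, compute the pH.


pOH = -log10([OH-]) = -log10(8.9×10^-2)
= 2 - log10(8.9) = 1.05
pH = 14 - pOH = 14 - 1.05 = 12.95

12.95


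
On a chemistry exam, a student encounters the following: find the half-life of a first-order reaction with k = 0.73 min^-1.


t½ = ln2/k = 0.693147/(0.73 min^-1)
= 0.9495 min

0.9495 min


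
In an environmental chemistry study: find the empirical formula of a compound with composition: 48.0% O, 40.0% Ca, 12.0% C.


Assume 100 g sample. Moles of each element:
  O: 48.0/16.0 = 3.0 mol
  Ca: 40.0/40.08 = 0.998 mol
  C: 12.0/12.01 = 0.999 mol
Divide by smallest (0.998):
  O: 3.0/0.998 = 3.01
  Ca: 0.998/0.998 = 1.0
  C: 0.999/0.998 = 1.0
Empirical formula: CaCO3

CaCO3
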